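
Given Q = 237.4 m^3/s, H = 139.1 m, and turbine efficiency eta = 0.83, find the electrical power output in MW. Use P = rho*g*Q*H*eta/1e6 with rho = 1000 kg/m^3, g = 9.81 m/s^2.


P = 1000 * 9.81 * 237.4 * 139.1 * 0.83 / 1e6 = 268.8778 MW


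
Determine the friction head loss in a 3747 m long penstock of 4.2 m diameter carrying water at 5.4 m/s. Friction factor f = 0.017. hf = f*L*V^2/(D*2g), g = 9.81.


hf = 0.017 * 3747 * 5.4^2 / (4.2 * 2 * 9.81) = 22.5409 m


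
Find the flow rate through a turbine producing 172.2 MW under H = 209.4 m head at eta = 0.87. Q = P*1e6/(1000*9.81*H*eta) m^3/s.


Q = 172.2 * 1e6 / (1000 * 9.81 * 209.4 * 0.87) = 96.3537 m^3/s


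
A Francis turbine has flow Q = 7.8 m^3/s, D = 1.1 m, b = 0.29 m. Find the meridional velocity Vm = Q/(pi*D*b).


Vm = 7.8 / (pi * 1.1 * 0.29) = 7.7831 m/s


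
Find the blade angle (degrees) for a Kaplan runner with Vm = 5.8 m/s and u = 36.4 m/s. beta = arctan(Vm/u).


beta = arctan(5.8 / 36.4) = 9.0534 degrees


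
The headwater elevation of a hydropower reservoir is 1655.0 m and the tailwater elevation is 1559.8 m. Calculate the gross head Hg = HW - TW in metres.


Hg = 1655.0 - 1559.8 = 95.2000 m


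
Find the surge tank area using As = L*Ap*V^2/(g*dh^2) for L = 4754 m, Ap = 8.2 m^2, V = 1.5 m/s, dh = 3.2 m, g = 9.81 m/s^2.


As = 4754 * 8.2 * 1.5^2 / (9.81 * 3.2^2) = 873.1454 m^2


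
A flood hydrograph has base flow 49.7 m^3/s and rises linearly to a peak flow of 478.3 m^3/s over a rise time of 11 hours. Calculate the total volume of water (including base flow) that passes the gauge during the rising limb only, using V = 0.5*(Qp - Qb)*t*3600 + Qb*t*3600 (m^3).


V = 0.5*(478.3 - 49.7)*11*3600 + 49.7*11*3600 = 1.0454e+07 m^3


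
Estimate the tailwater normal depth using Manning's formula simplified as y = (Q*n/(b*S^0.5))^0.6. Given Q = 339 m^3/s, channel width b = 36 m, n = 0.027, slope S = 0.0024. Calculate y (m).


y = (339 * 0.027 / (36 * 0.0024^0.5))^0.6 = 2.6859 m


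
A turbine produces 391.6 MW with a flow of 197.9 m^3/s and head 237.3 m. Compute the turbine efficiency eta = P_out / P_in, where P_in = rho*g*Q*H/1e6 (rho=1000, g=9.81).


P_in = 1000 * 9.81 * 197.9 * 237.3 / 1e6 = 460.6940 MW
eta = 391.6 / 460.6940 = 0.8500


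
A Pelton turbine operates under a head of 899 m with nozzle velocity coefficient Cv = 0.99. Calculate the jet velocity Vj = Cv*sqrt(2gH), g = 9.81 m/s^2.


Vj = 0.99 * sqrt(2*9.81*899) = 131.4815 m/s


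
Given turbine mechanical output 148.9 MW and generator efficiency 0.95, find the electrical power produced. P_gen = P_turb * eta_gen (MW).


P_gen = 148.9 * 0.95 = 141.4550 MW


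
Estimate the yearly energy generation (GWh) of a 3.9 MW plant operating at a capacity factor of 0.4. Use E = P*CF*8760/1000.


E = 3.9 * 0.4 * 8760 / 1000 = 13.6656 GWh


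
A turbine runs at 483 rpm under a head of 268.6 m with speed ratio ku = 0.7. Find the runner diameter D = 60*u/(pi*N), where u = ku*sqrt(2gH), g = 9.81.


u = 0.7 * sqrt(2*9.81*268.6) = 50.8160 m/s
D = 60 * 50.8160 / (pi * 483) = 2.0093 m


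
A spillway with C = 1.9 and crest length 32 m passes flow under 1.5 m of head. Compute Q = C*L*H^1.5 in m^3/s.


Q = 1.9 * 32 * 1.5^1.5 = 111.6967 m^3/s


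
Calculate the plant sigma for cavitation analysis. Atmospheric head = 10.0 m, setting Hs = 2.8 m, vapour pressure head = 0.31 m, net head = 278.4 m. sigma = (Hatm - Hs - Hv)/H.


sigma = (10.0 - 2.8 - 0.31) / 278.4 = 0.0247


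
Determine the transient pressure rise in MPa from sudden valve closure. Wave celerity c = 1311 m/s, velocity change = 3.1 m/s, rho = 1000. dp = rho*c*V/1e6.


dp = 1000 * 1311 * 3.1 / 1e6 = 4.0641 MPa


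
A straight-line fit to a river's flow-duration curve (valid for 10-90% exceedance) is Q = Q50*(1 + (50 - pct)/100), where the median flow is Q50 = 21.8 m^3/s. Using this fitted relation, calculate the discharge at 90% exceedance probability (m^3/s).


Q = 21.8 * (1 + (50 - 90)/100) = 13.0800 m^3/s


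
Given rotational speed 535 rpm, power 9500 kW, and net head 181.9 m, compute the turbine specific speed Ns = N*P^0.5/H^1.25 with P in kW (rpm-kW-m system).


Ns = 535 * 9500^0.5 / 181.9^1.25 = 78.0593


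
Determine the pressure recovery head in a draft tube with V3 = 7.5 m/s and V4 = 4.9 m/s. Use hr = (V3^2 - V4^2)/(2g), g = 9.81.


hr = (7.5^2 - 4.9^2) / (2*9.81) = 1.6432 m


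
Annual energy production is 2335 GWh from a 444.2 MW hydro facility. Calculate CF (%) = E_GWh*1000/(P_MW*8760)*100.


CF = 2335 * 1000 / (444.2 * 8760) * 100 = 60.0073 %


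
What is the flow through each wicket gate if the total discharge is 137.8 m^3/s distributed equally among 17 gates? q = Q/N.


q = 137.8 / 17 = 8.1059 m^3/s


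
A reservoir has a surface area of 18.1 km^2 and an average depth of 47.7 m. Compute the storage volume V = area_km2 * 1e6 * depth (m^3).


V = 18.1 * 1e6 * 47.7 = 8.6337e+08 m^3


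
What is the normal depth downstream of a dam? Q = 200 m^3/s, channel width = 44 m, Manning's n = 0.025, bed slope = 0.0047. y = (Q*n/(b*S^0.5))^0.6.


y = (200 * 0.025 / (44 * 0.0047^0.5))^0.6 = 1.3542 m


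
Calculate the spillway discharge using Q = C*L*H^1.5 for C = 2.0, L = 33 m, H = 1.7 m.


Q = 2.0 * 33 * 1.7^1.5 = 146.2909 m^3/s


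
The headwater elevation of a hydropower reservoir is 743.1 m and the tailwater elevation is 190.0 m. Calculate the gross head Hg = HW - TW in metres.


Hg = 743.1 - 190.0 = 553.1000 m


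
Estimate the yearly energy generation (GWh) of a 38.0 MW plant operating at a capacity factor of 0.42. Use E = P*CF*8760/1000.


E = 38.0 * 0.42 * 8760 / 1000 = 139.8096 GWh


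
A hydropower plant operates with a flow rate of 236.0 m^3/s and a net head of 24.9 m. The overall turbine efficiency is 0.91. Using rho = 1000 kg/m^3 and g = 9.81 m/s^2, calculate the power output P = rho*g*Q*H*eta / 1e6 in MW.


P = 1000 * 9.81 * 236.0 * 24.9 * 0.91 / 1e6 = 52.4592 MW


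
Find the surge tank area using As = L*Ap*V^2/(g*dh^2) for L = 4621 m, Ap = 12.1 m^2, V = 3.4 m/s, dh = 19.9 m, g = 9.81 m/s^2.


As = 4621 * 12.1 * 3.4^2 / (9.81 * 19.9^2) = 166.3811 m^2


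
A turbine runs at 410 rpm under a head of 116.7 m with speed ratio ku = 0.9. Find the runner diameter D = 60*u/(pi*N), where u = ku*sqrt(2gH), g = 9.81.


u = 0.9 * sqrt(2*9.81*116.7) = 43.0653 m/s
D = 60 * 43.0653 / (pi * 410) = 2.0061 m


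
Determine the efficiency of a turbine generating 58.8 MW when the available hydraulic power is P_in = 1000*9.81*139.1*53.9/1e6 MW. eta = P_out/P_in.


P_in = 1000 * 9.81 * 139.1 * 53.9 / 1e6 = 73.5504 MW
eta = 58.8 / 73.5504 = 0.7995


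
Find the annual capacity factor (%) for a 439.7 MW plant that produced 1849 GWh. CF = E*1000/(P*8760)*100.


CF = 1849 * 1000 / (439.7 * 8760) * 100 = 48.0039 %


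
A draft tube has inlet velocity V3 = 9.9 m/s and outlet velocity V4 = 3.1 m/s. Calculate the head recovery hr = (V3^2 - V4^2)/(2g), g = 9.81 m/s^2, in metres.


hr = (9.9^2 - 3.1^2) / (2*9.81) = 4.5056 m


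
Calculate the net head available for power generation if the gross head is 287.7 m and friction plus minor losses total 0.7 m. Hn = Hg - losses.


Hn = 287.7 - 0.7 = 287.0000 m


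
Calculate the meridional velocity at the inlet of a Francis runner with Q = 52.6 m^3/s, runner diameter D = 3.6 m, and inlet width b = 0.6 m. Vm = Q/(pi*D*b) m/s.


Vm = 52.6 / (pi * 3.6 * 0.6) = 7.7514 m/s


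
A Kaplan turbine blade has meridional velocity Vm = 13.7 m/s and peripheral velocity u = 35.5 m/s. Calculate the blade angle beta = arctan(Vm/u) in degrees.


beta = arctan(13.7 / 35.5) = 21.1024 degrees


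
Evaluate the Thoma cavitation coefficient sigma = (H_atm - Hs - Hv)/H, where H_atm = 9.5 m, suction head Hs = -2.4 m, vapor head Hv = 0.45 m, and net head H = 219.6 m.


sigma = (9.5 - (-2.4) - 0.45) / 219.6 = 0.0521


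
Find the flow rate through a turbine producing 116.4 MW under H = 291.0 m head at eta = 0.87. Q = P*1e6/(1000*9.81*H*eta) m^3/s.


Q = 116.4 * 1e6 / (1000 * 9.81 * 291.0 * 0.87) = 46.8675 m^3/s


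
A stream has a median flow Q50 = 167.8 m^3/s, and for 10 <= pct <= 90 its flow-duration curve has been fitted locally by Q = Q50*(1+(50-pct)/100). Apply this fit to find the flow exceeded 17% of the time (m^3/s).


Q = 167.8 * (1 + (50 - 17)/100) = 223.1740 m^3/s


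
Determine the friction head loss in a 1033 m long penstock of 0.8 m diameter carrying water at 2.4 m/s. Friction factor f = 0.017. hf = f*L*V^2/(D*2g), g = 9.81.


hf = 0.017 * 1033 * 2.4^2 / (0.8 * 2 * 9.81) = 6.4444 m


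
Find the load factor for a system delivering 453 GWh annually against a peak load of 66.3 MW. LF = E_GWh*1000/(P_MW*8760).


LF = 453 * 1000 / (66.3 * 8760) = 0.7800


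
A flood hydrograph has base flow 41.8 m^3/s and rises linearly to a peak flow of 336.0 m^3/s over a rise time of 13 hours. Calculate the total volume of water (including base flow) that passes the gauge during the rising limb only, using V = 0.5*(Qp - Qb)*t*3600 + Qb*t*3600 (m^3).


V = 0.5*(336.0 - 41.8)*13*3600 + 41.8*13*3600 = 8.8405e+06 m^3


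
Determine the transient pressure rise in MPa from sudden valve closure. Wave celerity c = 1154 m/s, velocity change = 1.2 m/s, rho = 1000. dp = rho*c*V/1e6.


dp = 1000 * 1154 * 1.2 / 1e6 = 1.3848 MPa


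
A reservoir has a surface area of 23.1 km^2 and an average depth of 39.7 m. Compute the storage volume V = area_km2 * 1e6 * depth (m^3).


V = 23.1 * 1e6 * 39.7 = 9.1707e+08 m^3


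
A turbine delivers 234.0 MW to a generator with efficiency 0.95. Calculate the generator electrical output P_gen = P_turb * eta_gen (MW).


P_gen = 234.0 * 0.95 = 222.3000 MW


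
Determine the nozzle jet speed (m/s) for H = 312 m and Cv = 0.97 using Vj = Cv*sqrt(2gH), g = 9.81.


Vj = 0.97 * sqrt(2*9.81*312) = 75.8924 m/s


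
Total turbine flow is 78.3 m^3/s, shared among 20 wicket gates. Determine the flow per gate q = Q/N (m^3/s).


q = 78.3 / 20 = 3.9150 m^3/s


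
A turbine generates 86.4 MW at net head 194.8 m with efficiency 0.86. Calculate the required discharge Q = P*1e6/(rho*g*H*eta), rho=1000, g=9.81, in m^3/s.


Q = 86.4 * 1e6 / (1000 * 9.81 * 194.8 * 0.86) = 52.5723 m^3/s


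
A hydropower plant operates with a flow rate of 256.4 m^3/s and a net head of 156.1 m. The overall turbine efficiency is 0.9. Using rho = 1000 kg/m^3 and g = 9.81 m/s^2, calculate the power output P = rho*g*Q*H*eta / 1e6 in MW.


P = 1000 * 9.81 * 256.4 * 156.1 * 0.9 / 1e6 = 353.3722 MW


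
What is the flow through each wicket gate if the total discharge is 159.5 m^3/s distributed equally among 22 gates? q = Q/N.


q = 159.5 / 22 = 7.2500 m^3/s


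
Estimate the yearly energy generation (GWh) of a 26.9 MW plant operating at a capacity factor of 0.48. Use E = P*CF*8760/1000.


E = 26.9 * 0.48 * 8760 / 1000 = 113.1091 GWh


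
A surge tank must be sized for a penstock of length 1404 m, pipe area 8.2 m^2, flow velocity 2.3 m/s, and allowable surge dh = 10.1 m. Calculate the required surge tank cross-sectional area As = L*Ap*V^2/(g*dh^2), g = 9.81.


As = 1404 * 8.2 * 2.3^2 / (9.81 * 10.1^2) = 60.8590 m^2


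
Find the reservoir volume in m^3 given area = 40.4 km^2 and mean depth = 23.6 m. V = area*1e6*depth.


V = 40.4 * 1e6 * 23.6 = 9.5344e+08 m^3


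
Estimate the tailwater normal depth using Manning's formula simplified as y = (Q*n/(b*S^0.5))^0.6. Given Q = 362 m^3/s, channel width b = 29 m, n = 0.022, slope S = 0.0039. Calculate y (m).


y = (362 * 0.022 / (29 * 0.0039^0.5))^0.6 = 2.4318 m


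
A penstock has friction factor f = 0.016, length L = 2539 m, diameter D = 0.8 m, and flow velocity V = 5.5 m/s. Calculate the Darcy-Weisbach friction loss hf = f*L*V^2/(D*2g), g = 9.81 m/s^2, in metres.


hf = 0.016 * 2539 * 5.5^2 / (0.8 * 2 * 9.81) = 78.2923 m


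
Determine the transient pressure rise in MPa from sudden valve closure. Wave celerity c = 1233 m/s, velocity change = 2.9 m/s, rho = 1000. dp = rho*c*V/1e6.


dp = 1000 * 1233 * 2.9 / 1e6 = 3.5757 MPa


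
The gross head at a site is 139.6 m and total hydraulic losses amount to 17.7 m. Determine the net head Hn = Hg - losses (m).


Hn = 139.6 - 17.7 = 121.9000 m


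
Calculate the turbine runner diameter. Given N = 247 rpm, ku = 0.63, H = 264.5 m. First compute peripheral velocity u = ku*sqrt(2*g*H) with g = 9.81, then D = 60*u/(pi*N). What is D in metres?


u = 0.63 * sqrt(2*9.81*264.5) = 45.3840 m/s
D = 60 * 45.3840 / (pi * 247) = 3.5092 m


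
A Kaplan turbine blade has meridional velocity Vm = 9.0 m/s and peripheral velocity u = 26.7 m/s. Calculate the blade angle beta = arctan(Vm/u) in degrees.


beta = arctan(9.0 / 26.7) = 18.6279 degrees


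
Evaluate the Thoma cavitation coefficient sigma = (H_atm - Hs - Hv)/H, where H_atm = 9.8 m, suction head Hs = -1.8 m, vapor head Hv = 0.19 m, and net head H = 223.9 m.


sigma = (9.8 - (-1.8) - 0.19) / 223.9 = 0.0510


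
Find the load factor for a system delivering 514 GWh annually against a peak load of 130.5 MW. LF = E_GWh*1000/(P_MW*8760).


LF = 514 * 1000 / (130.5 * 8760) = 0.4496


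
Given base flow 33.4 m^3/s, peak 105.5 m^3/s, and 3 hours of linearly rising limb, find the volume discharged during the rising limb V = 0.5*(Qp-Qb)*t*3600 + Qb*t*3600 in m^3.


V = 0.5*(105.5 - 33.4)*3*3600 + 33.4*3*3600 = 750060.0000 m^3


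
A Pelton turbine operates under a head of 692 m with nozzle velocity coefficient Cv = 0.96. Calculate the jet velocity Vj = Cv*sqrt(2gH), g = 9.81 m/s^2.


Vj = 0.96 * sqrt(2*9.81*692) = 111.8597 m/s


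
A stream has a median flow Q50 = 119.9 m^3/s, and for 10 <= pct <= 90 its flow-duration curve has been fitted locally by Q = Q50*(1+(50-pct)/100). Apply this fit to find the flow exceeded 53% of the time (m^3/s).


Q = 119.9 * (1 + (50 - 53)/100) = 116.3030 m^3/s


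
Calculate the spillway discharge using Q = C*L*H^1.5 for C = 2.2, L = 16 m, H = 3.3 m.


Q = 2.2 * 16 * 3.3^1.5 = 211.0151 m^3/s


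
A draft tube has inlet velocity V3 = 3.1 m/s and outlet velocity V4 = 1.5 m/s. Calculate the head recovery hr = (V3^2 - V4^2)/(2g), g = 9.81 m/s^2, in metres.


hr = (3.1^2 - 1.5^2) / (2*9.81) = 0.3751 m


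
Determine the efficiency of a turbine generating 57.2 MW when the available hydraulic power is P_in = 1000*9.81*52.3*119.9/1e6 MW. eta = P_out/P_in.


P_in = 1000 * 9.81 * 52.3 * 119.9 / 1e6 = 61.5163 MW
eta = 57.2 / 61.5163 = 0.9298


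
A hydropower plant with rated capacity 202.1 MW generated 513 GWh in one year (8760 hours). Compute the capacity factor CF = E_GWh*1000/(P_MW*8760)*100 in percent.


CF = 513 * 1000 / (202.1 * 8760) * 100 = 28.9766 %


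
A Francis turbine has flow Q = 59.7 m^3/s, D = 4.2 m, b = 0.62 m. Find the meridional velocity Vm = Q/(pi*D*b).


Vm = 59.7 / (pi * 4.2 * 0.62) = 7.2977 m/s


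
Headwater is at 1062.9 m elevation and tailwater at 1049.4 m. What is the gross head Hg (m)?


Hg = 1062.9 - 1049.4 = 13.5000 m


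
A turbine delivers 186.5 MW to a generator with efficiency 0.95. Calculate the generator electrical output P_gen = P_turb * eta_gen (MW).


P_gen = 186.5 * 0.95 = 177.1750 MW


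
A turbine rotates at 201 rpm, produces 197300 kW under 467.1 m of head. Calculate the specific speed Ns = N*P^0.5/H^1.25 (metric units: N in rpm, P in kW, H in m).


Ns = 201 * 197300^0.5 / 467.1^1.25 = 41.1147


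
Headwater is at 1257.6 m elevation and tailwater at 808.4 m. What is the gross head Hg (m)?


Hg = 1257.6 - 808.4 = 449.2000 m


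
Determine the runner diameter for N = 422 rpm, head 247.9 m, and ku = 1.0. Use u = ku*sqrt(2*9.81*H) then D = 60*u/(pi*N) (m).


u = 1.0 * sqrt(2*9.81*247.9) = 69.7409 m/s
D = 60 * 69.7409 / (pi * 422) = 3.1563 m


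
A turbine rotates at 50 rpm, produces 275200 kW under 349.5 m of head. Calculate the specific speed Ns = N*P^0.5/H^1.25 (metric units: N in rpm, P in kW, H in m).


Ns = 50 * 275200^0.5 / 349.5^1.25 = 17.3574


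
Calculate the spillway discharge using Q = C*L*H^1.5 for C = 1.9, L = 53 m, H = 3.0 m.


Q = 1.9 * 53 * 3.0^1.5 = 523.2525 m^3/s


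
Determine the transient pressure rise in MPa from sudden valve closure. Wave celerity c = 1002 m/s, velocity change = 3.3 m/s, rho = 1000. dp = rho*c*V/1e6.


dp = 1000 * 1002 * 3.3 / 1e6 = 3.3066 MPa


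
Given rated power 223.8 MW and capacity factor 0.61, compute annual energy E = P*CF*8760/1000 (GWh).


E = 223.8 * 0.61 * 8760 / 1000 = 1195.8977 GWh


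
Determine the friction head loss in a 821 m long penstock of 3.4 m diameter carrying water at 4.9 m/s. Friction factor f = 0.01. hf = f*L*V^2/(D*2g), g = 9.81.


hf = 0.01 * 821 * 4.9^2 / (3.4 * 2 * 9.81) = 2.9550 m


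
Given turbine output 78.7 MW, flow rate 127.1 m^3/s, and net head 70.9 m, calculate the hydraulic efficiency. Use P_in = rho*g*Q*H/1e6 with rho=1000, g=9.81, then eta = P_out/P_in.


P_in = 1000 * 9.81 * 127.1 * 70.9 / 1e6 = 88.4017 MW
eta = 78.7 / 88.4017 = 0.8903


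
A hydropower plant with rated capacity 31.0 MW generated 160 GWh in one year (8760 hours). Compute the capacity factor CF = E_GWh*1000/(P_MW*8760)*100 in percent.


CF = 160 * 1000 / (31.0 * 8760) * 100 = 58.9188 %


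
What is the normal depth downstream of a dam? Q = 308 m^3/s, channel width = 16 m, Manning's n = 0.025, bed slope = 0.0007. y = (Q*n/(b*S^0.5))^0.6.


y = (308 * 0.025 / (16 * 0.0007^0.5))^0.6 = 5.7002 m


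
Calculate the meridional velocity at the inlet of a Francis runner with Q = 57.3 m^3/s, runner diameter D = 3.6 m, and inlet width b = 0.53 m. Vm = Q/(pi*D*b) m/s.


Vm = 57.3 / (pi * 3.6 * 0.53) = 9.5593 m/s


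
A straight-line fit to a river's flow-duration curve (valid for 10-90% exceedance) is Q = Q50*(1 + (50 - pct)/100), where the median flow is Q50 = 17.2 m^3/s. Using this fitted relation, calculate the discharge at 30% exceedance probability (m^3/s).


Q = 17.2 * (1 + (50 - 30)/100) = 20.6400 m^3/s


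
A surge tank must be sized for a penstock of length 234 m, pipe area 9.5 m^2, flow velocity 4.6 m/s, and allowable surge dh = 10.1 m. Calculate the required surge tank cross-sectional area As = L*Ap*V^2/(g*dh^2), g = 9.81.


As = 234 * 9.5 * 4.6^2 / (9.81 * 10.1^2) = 47.0049 m^2


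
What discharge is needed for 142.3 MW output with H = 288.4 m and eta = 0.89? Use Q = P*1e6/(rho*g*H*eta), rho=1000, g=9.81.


Q = 142.3 * 1e6 / (1000 * 9.81 * 288.4 * 0.89) = 56.5133 m^3/s


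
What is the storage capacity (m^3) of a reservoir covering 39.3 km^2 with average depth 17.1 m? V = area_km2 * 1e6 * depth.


V = 39.3 * 1e6 * 17.1 = 6.7203e+08 m^3


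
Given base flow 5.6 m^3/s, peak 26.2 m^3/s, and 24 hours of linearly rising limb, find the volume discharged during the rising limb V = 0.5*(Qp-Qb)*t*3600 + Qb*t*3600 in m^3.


V = 0.5*(26.2 - 5.6)*24*3600 + 5.6*24*3600 = 1.3738e+06 m^3


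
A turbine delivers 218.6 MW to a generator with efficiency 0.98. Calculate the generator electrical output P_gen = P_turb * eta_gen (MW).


P_gen = 218.6 * 0.98 = 214.2280 MW


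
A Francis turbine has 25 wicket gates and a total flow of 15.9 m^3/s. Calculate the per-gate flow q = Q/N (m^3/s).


q = 15.9 / 25 = 0.6360 m^3/s


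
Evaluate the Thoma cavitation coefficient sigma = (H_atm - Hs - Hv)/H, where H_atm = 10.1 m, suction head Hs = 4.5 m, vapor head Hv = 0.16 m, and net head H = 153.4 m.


sigma = (10.1 - 4.5 - 0.16) / 153.4 = 0.0355


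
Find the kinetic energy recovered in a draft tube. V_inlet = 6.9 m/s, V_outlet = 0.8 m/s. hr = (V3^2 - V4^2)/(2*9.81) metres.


hr = (6.9^2 - 0.8^2) / (2*9.81) = 2.3940 m


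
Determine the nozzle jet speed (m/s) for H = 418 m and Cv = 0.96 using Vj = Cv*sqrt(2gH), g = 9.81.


Vj = 0.96 * sqrt(2*9.81*418) = 86.9378 m/s


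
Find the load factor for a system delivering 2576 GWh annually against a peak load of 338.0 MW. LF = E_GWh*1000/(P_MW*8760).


LF = 2576 * 1000 / (338.0 * 8760) = 0.8700


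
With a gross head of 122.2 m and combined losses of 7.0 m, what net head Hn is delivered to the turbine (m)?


Hn = 122.2 - 7.0 = 115.2000 m


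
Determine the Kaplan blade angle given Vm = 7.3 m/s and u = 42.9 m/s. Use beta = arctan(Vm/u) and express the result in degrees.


beta = arctan(7.3 / 42.9) = 9.6571 degrees


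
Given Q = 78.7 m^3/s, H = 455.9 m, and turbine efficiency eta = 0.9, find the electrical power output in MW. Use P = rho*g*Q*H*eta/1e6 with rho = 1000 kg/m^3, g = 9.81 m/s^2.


P = 1000 * 9.81 * 78.7 * 455.9 * 0.9 / 1e6 = 316.7786 MW


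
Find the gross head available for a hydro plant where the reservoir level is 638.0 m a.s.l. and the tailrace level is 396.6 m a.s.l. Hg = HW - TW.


Hg = 638.0 - 396.6 = 241.4000 m


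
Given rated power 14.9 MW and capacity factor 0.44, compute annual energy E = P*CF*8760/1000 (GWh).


E = 14.9 * 0.44 * 8760 / 1000 = 57.4306 GWh


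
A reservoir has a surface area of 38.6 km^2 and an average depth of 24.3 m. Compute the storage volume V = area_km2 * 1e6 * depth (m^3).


V = 38.6 * 1e6 * 24.3 = 9.3798e+08 m^3


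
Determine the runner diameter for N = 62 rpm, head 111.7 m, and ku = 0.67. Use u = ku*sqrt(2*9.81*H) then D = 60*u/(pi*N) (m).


u = 0.67 * sqrt(2*9.81*111.7) = 31.3654 m/s
D = 60 * 31.3654 / (pi * 62) = 9.6619 m


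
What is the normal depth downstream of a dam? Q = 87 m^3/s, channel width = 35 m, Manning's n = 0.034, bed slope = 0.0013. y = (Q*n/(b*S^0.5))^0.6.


y = (87 * 0.034 / (35 * 0.0013^0.5))^0.6 = 1.6672 m


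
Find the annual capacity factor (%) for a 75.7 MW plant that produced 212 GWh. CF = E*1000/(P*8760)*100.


CF = 212 * 1000 / (75.7 * 8760) * 100 = 31.9695 %


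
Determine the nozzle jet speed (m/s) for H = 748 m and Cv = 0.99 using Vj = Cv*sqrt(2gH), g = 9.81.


Vj = 0.99 * sqrt(2*9.81*748) = 119.9321 m/s


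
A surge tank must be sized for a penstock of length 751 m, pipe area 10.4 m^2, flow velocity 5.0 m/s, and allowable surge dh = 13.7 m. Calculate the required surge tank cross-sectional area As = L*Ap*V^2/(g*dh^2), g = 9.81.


As = 751 * 10.4 * 5.0^2 / (9.81 * 13.7^2) = 106.0482 m^2


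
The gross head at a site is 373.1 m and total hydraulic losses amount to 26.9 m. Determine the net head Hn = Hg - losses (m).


Hn = 373.1 - 26.9 = 346.2000 m


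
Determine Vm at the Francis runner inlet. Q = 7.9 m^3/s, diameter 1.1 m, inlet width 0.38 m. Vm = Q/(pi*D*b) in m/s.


Vm = 7.9 / (pi * 1.1 * 0.38) = 6.0159 m/s


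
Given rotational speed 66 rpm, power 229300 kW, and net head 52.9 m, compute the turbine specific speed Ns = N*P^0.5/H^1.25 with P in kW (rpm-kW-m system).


Ns = 66 * 229300^0.5 / 52.9^1.25 = 221.5269


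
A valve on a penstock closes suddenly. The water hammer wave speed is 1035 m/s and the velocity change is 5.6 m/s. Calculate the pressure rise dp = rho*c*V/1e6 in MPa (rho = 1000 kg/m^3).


dp = 1000 * 1035 * 5.6 / 1e6 = 5.7960 MPa


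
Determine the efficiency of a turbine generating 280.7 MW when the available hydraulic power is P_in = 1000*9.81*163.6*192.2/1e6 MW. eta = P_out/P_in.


P_in = 1000 * 9.81 * 163.6 * 192.2 / 1e6 = 308.4649 MW
eta = 280.7 / 308.4649 = 0.9100


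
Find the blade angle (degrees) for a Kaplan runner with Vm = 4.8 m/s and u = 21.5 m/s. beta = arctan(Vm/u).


beta = arctan(4.8 / 21.5) = 12.5852 degrees


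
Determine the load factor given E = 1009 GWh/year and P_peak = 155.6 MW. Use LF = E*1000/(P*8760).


LF = 1009 * 1000 / (155.6 * 8760) = 0.7402


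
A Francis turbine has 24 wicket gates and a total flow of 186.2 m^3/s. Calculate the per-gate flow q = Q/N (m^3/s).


q = 186.2 / 24 = 7.7583 m^3/s


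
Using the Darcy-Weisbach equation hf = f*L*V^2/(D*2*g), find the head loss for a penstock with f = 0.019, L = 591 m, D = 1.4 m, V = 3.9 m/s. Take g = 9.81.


hf = 0.019 * 591 * 3.9^2 / (1.4 * 2 * 9.81) = 6.2179 m


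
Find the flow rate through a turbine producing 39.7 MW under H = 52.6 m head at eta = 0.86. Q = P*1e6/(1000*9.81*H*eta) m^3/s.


Q = 39.7 * 1e6 / (1000 * 9.81 * 52.6 * 0.86) = 89.4617 m^3/s


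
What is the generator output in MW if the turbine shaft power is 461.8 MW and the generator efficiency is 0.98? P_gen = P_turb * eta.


P_gen = 461.8 * 0.98 = 452.5640 MW


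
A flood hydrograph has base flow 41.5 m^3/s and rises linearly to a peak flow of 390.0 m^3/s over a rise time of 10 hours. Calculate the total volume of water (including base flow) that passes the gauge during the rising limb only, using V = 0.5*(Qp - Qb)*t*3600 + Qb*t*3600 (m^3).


V = 0.5*(390.0 - 41.5)*10*3600 + 41.5*10*3600 = 7.7670e+06 m^3


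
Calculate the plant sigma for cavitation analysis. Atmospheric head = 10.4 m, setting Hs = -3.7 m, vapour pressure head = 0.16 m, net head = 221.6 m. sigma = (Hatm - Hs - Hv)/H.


sigma = (10.4 - (-3.7) - 0.16) / 221.6 = 0.0629


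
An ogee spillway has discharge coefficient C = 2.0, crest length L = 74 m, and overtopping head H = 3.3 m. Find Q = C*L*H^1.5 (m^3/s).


Q = 2.0 * 74 * 3.3^1.5 = 887.2227 m^3/s


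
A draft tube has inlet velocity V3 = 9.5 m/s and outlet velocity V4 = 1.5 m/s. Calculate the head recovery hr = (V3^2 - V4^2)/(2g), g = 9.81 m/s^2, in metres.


hr = (9.5^2 - 1.5^2) / (2*9.81) = 4.4852 m


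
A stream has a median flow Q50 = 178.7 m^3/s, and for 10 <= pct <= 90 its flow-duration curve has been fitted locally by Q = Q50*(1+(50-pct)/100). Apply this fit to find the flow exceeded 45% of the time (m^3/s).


Q = 178.7 * (1 + (50 - 45)/100) = 187.6350 m^3/s


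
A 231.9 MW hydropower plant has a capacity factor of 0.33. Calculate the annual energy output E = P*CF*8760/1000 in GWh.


E = 231.9 * 0.33 * 8760 / 1000 = 670.3765 GWh


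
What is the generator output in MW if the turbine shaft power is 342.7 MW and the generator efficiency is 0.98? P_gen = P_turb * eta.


P_gen = 342.7 * 0.98 = 335.8460 MW


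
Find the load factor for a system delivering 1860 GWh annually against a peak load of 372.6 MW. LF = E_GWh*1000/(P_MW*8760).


LF = 1860 * 1000 / (372.6 * 8760) = 0.5699


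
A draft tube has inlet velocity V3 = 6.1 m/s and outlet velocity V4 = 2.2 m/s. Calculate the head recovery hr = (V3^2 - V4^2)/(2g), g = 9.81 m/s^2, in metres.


hr = (6.1^2 - 2.2^2) / (2*9.81) = 1.6498 m


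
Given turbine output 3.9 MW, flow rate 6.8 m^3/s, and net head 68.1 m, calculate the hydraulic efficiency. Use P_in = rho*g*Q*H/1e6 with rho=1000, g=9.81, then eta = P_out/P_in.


P_in = 1000 * 9.81 * 6.8 * 68.1 / 1e6 = 4.5428 MW
eta = 3.9 / 4.5428 = 0.8585


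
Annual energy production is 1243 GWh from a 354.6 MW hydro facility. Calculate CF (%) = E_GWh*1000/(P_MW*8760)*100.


CF = 1243 * 1000 / (354.6 * 8760) * 100 = 40.0155 %


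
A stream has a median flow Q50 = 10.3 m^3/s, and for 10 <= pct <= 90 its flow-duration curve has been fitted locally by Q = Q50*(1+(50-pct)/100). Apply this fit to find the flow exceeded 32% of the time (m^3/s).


Q = 10.3 * (1 + (50 - 32)/100) = 12.1540 m^3/s


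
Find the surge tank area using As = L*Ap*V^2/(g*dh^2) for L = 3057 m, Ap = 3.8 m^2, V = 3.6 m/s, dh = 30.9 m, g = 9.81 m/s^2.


As = 3057 * 3.8 * 3.6^2 / (9.81 * 30.9^2) = 16.0730 m^2


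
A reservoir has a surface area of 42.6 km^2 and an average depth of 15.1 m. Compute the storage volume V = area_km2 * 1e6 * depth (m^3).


V = 42.6 * 1e6 * 15.1 = 6.4326e+08 m^3


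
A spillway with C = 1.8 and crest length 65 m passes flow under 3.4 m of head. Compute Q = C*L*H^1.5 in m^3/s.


Q = 1.8 * 65 * 3.4^1.5 = 733.5070 m^3/s


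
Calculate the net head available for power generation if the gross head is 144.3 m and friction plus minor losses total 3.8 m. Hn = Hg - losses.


Hn = 144.3 - 3.8 = 140.5000 m


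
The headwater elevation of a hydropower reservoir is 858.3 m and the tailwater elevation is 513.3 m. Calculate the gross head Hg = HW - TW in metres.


Hg = 858.3 - 513.3 = 345.0000 m


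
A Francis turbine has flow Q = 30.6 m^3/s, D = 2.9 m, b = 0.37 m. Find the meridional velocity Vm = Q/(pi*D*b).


Vm = 30.6 / (pi * 2.9 * 0.37) = 9.0776 m/s


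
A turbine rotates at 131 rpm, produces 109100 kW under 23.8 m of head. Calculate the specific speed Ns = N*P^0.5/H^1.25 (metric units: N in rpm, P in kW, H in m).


Ns = 131 * 109100^0.5 / 23.8^1.25 = 823.1187


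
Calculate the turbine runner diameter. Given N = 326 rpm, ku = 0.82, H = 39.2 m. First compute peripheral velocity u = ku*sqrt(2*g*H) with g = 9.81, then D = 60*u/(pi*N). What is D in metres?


u = 0.82 * sqrt(2*9.81*39.2) = 22.7408 m/s
D = 60 * 22.7408 / (pi * 326) = 1.3323 m


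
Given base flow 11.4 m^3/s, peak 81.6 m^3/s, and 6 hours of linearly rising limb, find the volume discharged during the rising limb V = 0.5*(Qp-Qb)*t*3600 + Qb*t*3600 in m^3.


V = 0.5*(81.6 - 11.4)*6*3600 + 11.4*6*3600 = 1.0044e+06 m^3


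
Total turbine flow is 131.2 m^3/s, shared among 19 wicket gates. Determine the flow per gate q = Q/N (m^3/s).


q = 131.2 / 19 = 6.9053 m^3/s


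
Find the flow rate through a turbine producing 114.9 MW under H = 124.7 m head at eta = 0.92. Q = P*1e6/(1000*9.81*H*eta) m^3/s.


Q = 114.9 * 1e6 / (1000 * 9.81 * 124.7 * 0.92) = 102.0932 m^3/s


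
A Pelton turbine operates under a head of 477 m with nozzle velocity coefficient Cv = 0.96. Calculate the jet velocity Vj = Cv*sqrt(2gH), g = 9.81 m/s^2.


Vj = 0.96 * sqrt(2*9.81*477) = 92.8710 m/s


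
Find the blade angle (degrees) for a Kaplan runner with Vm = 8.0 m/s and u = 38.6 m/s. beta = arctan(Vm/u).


beta = arctan(8.0 / 38.6) = 11.7090 degrees


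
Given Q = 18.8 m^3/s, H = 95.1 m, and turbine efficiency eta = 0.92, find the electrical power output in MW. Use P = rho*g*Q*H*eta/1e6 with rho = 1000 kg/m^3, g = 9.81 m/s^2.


P = 1000 * 9.81 * 18.8 * 95.1 * 0.92 / 1e6 = 16.1360 MW


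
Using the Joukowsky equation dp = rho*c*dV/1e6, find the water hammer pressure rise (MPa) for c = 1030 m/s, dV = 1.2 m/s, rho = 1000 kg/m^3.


dp = 1000 * 1030 * 1.2 / 1e6 = 1.2360 MPa


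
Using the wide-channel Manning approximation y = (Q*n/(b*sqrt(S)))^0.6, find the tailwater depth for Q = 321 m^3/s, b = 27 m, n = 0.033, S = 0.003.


y = (321 * 0.033 / (27 * 0.003^0.5))^0.6 = 3.2588 m


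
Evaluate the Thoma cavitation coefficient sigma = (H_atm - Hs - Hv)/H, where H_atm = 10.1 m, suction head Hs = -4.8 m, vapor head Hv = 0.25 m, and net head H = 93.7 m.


sigma = (10.1 - (-4.8) - 0.25) / 93.7 = 0.1564


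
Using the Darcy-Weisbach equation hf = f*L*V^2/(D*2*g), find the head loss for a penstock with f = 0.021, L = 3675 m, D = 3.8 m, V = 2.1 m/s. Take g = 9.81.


hf = 0.021 * 3675 * 2.1^2 / (3.8 * 2 * 9.81) = 4.5649 m


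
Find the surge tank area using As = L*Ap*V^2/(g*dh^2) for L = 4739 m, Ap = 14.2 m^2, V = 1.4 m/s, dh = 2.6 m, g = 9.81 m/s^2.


As = 4739 * 14.2 * 1.4^2 / (9.81 * 2.6^2) = 1988.9113 m^2


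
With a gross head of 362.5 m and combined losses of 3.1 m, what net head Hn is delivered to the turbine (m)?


Hn = 362.5 - 3.1 = 359.4000 m


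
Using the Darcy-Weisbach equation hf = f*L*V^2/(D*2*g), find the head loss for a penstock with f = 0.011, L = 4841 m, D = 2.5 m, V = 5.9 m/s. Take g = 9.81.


hf = 0.011 * 4841 * 5.9^2 / (2.5 * 2 * 9.81) = 37.7914 m


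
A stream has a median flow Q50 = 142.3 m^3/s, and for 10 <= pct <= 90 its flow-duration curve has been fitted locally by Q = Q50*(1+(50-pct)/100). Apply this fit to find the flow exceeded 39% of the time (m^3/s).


Q = 142.3 * (1 + (50 - 39)/100) = 157.9530 m^3/s


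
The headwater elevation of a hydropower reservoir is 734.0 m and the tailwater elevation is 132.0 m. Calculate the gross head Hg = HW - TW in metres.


Hg = 734.0 - 132.0 = 602.0000 m


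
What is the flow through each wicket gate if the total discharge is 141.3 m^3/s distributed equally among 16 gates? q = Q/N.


q = 141.3 / 16 = 8.8313 m^3/s


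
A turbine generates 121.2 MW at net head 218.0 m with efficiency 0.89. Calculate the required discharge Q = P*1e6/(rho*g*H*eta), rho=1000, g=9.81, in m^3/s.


Q = 121.2 * 1e6 / (1000 * 9.81 * 218.0 * 0.89) = 63.6777 m^3/s


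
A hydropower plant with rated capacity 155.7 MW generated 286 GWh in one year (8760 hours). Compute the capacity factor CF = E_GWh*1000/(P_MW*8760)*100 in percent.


CF = 286 * 1000 / (155.7 * 8760) * 100 = 20.9688 %


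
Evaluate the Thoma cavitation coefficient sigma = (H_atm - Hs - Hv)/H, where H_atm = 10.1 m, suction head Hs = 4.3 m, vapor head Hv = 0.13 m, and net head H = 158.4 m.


sigma = (10.1 - 4.3 - 0.13) / 158.4 = 0.0358


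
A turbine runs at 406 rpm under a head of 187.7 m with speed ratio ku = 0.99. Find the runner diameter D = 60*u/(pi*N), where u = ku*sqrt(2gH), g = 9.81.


u = 0.99 * sqrt(2*9.81*187.7) = 60.0782 m/s
D = 60 * 60.0782 / (pi * 406) = 2.8261 m


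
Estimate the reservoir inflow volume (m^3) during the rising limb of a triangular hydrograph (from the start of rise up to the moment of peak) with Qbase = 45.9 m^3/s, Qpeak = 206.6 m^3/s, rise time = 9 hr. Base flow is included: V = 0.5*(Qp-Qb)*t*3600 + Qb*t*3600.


V = 0.5*(206.6 - 45.9)*9*3600 + 45.9*9*3600 = 4.0905e+06 m^3


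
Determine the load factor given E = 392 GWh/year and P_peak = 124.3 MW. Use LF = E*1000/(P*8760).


LF = 392 * 1000 / (124.3 * 8760) = 0.3600


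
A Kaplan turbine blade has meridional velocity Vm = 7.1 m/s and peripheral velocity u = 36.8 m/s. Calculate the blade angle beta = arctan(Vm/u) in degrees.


beta = arctan(7.1 / 36.8) = 10.9202 degrees


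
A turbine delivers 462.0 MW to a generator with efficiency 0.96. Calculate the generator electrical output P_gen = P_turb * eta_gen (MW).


P_gen = 462.0 * 0.96 = 443.5200 MW


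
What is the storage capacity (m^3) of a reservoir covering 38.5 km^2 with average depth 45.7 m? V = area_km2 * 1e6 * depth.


V = 38.5 * 1e6 * 45.7 = 1.7594e+09 m^3


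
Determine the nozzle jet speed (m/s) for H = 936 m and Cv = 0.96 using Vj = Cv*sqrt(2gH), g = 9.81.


Vj = 0.96 * sqrt(2*9.81*936) = 130.0944 m/s


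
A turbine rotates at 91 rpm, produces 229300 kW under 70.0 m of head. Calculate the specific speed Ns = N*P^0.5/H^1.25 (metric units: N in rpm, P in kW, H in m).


Ns = 91 * 229300^0.5 / 70.0^1.25 = 215.2142


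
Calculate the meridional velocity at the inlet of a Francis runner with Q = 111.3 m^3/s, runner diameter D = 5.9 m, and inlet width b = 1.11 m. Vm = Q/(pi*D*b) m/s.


Vm = 111.3 / (pi * 5.9 * 1.11) = 5.4097 m/s


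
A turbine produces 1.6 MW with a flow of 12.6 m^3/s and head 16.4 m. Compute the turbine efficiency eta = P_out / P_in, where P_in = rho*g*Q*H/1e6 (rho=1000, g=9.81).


P_in = 1000 * 9.81 * 12.6 * 16.4 / 1e6 = 2.0271 MW
eta = 1.6 / 2.0271 = 0.7893


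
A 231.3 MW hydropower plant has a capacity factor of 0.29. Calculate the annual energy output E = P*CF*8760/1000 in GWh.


E = 231.3 * 0.29 * 8760 / 1000 = 587.5945 GWh


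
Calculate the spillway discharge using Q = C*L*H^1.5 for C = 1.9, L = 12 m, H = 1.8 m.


Q = 1.9 * 12 * 1.8^1.5 = 55.0609 m^3/s


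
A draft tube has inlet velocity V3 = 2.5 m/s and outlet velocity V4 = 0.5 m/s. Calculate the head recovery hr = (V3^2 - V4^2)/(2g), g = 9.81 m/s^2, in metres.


hr = (2.5^2 - 0.5^2) / (2*9.81) = 0.3058 m


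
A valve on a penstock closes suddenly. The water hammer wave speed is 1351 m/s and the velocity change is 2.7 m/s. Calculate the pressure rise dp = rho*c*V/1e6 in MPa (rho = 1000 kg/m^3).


dp = 1000 * 1351 * 2.7 / 1e6 = 3.6477 MPa


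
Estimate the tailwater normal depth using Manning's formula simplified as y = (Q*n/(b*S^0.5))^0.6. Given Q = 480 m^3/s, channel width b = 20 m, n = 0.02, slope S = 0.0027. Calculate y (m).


y = (480 * 0.02 / (20 * 0.0027^0.5))^0.6 = 3.7961 m


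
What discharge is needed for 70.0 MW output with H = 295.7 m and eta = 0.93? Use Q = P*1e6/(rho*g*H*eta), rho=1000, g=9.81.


Q = 70.0 * 1e6 / (1000 * 9.81 * 295.7 * 0.93) = 25.9475 m^3/s


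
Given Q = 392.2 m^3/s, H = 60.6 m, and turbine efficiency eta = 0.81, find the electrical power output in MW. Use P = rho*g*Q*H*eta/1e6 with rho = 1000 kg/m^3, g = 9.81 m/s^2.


P = 1000 * 9.81 * 392.2 * 60.6 * 0.81 / 1e6 = 188.8575 MW


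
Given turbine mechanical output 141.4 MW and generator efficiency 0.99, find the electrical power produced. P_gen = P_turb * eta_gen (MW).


P_gen = 141.4 * 0.99 = 139.9860 MW


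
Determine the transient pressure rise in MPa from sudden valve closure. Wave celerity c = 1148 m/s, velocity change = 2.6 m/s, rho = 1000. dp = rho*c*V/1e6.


dp = 1000 * 1148 * 2.6 / 1e6 = 2.9848 MPa


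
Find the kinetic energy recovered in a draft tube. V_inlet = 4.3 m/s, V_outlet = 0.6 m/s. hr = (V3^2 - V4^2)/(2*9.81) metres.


hr = (4.3^2 - 0.6^2) / (2*9.81) = 0.9241 m


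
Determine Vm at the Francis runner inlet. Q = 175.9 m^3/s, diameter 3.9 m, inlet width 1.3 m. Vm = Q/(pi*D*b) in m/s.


Vm = 175.9 / (pi * 3.9 * 1.3) = 11.0435 m/s


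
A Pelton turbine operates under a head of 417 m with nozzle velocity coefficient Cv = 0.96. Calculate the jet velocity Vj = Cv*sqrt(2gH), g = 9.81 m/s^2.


Vj = 0.96 * sqrt(2*9.81*417) = 86.8338 m/s


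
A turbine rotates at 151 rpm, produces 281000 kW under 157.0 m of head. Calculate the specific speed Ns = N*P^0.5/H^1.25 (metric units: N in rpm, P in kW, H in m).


Ns = 151 * 281000^0.5 / 157.0^1.25 = 144.0309


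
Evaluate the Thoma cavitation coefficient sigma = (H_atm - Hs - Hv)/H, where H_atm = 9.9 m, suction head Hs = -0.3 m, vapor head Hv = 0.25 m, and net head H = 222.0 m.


sigma = (9.9 - (-0.3) - 0.25) / 222.0 = 0.0448


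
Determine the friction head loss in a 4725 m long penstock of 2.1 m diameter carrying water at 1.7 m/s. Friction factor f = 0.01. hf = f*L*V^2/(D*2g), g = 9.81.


hf = 0.01 * 4725 * 1.7^2 / (2.1 * 2 * 9.81) = 3.3142 m


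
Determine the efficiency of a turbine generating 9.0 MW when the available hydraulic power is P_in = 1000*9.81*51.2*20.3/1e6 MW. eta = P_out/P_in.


P_in = 1000 * 9.81 * 51.2 * 20.3 / 1e6 = 10.1961 MW
eta = 9.0 / 10.1961 = 0.8827


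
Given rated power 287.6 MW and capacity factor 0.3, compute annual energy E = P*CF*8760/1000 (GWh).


E = 287.6 * 0.3 * 8760 / 1000 = 755.8128 GWh


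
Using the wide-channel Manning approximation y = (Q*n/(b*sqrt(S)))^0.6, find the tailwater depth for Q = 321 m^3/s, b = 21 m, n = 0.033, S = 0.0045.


y = (321 * 0.033 / (21 * 0.0045^0.5))^0.6 = 3.3552 m


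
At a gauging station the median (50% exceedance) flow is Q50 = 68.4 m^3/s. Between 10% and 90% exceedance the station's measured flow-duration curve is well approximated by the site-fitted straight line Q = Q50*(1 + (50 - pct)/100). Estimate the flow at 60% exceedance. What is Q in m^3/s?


Q = 68.4 * (1 + (50 - 60)/100) = 61.5600 m^3/s


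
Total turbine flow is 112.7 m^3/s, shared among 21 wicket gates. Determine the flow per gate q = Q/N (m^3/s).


q = 112.7 / 21 = 5.3667 m^3/s


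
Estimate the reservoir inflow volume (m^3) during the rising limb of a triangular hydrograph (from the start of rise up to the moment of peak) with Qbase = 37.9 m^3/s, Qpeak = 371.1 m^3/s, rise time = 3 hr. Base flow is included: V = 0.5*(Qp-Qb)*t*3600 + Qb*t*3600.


V = 0.5*(371.1 - 37.9)*3*3600 + 37.9*3*3600 = 2.2086e+06 m^3


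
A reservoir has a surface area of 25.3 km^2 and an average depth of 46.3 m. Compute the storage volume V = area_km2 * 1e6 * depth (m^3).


V = 25.3 * 1e6 * 46.3 = 1.1714e+09 m^3
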